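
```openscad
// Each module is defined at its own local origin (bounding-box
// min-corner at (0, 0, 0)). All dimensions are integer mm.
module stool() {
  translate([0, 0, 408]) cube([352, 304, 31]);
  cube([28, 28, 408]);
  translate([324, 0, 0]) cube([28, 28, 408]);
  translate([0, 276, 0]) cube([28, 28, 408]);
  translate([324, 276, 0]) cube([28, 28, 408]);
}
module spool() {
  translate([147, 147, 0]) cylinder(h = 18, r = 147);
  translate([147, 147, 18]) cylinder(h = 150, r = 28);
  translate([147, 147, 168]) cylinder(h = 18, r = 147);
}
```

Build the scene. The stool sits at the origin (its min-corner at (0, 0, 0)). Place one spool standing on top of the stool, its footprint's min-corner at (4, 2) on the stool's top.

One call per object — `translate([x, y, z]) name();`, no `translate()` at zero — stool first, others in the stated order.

stool();
translate([4, 2, 439]) spool();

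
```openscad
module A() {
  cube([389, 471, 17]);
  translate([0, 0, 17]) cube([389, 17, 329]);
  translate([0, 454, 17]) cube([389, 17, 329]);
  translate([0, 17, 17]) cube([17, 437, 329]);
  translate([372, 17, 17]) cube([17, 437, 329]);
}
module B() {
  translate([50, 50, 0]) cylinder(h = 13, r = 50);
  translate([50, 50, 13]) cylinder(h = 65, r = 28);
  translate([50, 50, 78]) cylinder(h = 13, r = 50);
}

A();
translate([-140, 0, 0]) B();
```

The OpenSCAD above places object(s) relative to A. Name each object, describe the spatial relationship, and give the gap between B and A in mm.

The spool's nearest face is 40 mm from the open box's −x face.

A is an open box. B is a spool. The spool is on the floor beside the open box on its −x side. The gap between the spool and the open box is 40 mm.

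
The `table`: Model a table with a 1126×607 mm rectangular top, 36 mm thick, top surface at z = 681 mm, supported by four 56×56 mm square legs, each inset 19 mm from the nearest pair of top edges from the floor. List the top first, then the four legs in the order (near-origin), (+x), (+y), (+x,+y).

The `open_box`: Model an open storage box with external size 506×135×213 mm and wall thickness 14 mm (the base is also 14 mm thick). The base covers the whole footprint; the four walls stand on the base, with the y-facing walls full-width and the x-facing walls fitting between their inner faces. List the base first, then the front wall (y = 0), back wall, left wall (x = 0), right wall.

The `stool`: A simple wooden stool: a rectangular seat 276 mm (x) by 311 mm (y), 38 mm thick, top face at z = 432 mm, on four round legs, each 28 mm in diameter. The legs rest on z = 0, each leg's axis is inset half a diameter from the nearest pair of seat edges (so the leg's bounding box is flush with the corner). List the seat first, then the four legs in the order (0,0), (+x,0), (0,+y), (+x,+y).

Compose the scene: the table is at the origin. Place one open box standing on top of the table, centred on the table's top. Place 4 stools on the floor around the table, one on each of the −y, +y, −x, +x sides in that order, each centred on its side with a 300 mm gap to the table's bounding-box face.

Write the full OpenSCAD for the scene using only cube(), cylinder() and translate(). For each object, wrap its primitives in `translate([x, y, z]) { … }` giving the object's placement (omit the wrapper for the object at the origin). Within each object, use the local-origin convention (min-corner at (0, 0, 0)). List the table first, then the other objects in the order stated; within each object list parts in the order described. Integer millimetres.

translate([0, 0, 645]) cube([1126, 607, 36]);
translate([19, 19, 0]) cube([56, 56, 645]);
translate([1051, 19, 0]) cube([56, 56, 645]);
translate([19, 532, 0]) cube([56, 56, 645]);
translate([1051, 532, 0]) cube([56, 56, 645]);
translate([310, 236, 681]) {
  cube([506, 135, 14]);
  translate([0, 0, 14]) cube([506, 14, 199]);
  translate([0, 121, 14]) cube([506, 14, 199]);
  translate([0, 14, 14]) cube([14, 107, 199]);
  translate([492, 14, 14]) cube([14, 107, 199]);
}
translate([425, -611, 0]) {
  translate([0, 0, 394]) cube([276, 311, 38]);
  translate([14, 14, 0]) cylinder(h = 394, r = 14);
  translate([262, 14, 0]) cylinder(h = 394, r = 14);
  translate([14, 297, 0]) cylinder(h = 394, r = 14);
  translate([262, 297, 0]) cylinder(h = 394, r = 14);
}
translate([425, 907, 0]) {
  translate([0, 0, 394]) cube([276, 311, 38]);
  translate([14, 14, 0]) cylinder(h = 394, r = 14);
  translate([262, 14, 0]) cylinder(h = 394, r = 14);
  translate([14, 297, 0]) cylinder(h = 394, r = 14);
  translate([262, 297, 0]) cylinder(h = 394, r = 14);
}
translate([-576, 148, 0]) {
  translate([0, 0, 394]) cube([276, 311, 38]);
  translate([14, 14, 0]) cylinder(h = 394, r = 14);
  translate([262, 14, 0]) cylinder(h = 394, r = 14);
  translate([14, 297, 0]) cylinder(h = 394, r = 14);
  translate([262, 297, 0]) cylinder(h = 394, r = 14);
}
translate([1426, 148, 0]) {
  translate([0, 0, 394]) cube([276, 311, 38]);
  translate([14, 14, 0]) cylinder(h = 394, r = 14);
  translate([262, 14, 0]) cylinder(h = 394, r = 14);
  translate([14, 297, 0]) cylinder(h = 394, r = 14);
  translate([262, 297, 0]) cylinder(h = 394, r = 14);
}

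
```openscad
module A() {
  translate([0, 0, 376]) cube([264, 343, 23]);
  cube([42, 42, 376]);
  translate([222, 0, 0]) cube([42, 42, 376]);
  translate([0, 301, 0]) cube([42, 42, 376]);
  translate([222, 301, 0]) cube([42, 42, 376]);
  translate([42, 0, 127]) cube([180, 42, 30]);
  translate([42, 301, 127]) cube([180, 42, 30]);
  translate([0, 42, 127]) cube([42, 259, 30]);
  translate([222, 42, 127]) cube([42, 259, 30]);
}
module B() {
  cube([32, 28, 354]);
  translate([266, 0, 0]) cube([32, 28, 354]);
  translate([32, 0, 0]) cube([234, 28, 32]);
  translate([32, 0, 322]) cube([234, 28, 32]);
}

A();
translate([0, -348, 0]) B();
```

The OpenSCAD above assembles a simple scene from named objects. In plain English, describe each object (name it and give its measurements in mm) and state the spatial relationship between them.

A is a four-legged stool. The seat is 264×343 mm, 23 mm thick, top at z = 399 mm. It stands on four square legs, each 42×42 mm in cross-section, from z = 0 to the seat underside, each flush with a corner of the seat. Four stretchers, 42 mm wide and 30 mm tall, connect adjacent legs with their undersides at z = 127 mm, each running between the inner faces of the legs it joins and aligned with the legs' outer faces on the other axis.

B is a picture frame with a 234×290 mm rectangular opening (x by z) and a uniform 32 mm border on every side. Frame depth is 28 mm along y. It is built from two vertical stiles running the full outside height and two horizontal rails spanning the gap between the stiles.

The picture frame is on the floor beside the stool on its −y side.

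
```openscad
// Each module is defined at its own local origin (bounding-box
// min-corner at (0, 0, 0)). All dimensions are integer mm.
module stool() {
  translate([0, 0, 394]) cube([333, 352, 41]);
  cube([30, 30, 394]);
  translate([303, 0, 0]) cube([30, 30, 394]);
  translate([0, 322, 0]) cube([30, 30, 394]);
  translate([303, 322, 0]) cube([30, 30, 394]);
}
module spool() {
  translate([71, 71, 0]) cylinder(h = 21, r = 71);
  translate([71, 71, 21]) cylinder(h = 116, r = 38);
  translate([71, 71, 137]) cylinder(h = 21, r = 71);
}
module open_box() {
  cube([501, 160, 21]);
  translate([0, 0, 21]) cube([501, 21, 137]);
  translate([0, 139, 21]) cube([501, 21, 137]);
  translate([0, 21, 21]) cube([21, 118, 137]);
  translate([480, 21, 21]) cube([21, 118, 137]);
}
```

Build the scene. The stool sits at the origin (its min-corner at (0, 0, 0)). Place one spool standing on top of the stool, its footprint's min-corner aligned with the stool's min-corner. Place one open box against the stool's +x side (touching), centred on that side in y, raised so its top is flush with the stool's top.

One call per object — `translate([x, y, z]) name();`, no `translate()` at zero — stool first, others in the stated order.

stool();
translate([0, 0, 435]) spool();
translate([333, 96, 277]) open_box();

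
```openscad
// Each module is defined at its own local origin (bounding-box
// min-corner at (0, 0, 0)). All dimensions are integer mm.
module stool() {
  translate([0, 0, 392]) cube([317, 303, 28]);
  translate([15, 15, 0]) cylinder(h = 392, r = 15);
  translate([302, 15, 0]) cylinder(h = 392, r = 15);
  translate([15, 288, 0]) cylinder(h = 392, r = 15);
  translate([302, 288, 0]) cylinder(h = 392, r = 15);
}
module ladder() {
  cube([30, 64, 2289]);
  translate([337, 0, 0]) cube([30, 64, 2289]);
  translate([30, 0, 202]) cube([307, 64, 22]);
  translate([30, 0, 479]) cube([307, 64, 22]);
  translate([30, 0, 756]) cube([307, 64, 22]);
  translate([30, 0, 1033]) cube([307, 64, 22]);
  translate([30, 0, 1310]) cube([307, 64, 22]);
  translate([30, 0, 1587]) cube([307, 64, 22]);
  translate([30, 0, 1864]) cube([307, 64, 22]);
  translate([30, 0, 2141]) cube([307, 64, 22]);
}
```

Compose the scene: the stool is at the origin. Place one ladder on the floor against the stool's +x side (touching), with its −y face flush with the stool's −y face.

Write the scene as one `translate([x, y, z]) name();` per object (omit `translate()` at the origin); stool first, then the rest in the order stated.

stool();
translate([317, 0, 0]) ladder();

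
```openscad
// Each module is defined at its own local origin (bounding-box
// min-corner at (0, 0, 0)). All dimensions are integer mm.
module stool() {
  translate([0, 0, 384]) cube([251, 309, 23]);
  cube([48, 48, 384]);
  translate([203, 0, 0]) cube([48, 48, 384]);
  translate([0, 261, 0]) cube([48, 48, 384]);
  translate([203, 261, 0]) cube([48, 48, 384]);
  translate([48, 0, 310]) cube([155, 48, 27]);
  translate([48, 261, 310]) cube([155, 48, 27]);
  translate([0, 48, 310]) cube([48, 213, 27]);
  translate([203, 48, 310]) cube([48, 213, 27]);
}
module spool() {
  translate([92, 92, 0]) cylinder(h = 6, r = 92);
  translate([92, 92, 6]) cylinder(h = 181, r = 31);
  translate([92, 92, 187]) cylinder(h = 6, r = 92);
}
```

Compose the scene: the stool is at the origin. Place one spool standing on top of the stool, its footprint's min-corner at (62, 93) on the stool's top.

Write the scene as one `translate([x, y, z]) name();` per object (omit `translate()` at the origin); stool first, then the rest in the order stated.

stool();
translate([62, 93, 407]) spool();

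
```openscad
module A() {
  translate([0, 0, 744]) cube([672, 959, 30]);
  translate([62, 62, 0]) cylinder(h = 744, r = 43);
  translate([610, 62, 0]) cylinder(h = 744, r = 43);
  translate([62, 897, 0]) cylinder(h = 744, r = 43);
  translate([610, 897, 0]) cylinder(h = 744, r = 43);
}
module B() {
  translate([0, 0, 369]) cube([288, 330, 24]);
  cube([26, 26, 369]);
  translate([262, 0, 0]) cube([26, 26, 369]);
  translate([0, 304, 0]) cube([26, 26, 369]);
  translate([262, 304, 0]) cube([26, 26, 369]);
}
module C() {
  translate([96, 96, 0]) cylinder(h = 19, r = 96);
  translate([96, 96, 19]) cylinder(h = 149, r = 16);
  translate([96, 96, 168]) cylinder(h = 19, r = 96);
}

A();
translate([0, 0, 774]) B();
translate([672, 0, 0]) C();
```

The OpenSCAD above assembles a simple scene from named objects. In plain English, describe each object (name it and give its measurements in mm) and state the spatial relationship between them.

A is a table: top 672 mm (x) × 959 mm (y), 30 mm thick, upper face at z = 774 mm, on four round legs of 86 mm diameter, each leg's bounding box inset 19 mm from the nearest pair of top edges, running from z = 0 to the bottom of the top.

B is a four-legged stool. The seat is 288×330 mm, 24 mm thick, top at z = 393 mm. It stands on four square legs, each 26×26 mm in cross-section, from z = 0 to the seat underside, each flush with a corner of the seat.

C is a spool: two coaxial disc flanges of radius 96 mm and thickness 19 mm, joined by a core cylinder of radius 16 mm and height 149 mm. The lower flange rests on z = 0 and the three cylinders share a vertical axis.

The stool is on top of the table. The spool is against the table's +x side, with their −y faces flush.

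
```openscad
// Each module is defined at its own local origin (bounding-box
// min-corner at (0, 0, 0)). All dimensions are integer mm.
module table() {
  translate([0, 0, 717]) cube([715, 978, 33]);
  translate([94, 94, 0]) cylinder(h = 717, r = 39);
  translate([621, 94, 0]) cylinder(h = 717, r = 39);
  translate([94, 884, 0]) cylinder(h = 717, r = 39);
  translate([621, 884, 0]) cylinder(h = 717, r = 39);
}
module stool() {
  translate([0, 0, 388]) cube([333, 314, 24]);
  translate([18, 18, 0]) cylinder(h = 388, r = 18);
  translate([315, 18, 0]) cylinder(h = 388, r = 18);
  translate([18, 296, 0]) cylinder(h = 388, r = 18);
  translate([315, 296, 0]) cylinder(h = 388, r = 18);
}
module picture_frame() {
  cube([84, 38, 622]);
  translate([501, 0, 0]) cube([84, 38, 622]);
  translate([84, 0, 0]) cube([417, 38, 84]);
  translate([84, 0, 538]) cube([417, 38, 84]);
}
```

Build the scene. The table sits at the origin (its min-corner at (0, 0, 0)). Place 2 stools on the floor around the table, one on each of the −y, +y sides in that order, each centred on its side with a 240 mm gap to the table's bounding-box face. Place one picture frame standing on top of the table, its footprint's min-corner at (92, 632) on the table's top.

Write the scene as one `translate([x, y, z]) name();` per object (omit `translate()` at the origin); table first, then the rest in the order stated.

table();
translate([191, -554, 0]) stool();
translate([191, 1218, 0]) stool();
translate([92, 632, 750]) picture_frame();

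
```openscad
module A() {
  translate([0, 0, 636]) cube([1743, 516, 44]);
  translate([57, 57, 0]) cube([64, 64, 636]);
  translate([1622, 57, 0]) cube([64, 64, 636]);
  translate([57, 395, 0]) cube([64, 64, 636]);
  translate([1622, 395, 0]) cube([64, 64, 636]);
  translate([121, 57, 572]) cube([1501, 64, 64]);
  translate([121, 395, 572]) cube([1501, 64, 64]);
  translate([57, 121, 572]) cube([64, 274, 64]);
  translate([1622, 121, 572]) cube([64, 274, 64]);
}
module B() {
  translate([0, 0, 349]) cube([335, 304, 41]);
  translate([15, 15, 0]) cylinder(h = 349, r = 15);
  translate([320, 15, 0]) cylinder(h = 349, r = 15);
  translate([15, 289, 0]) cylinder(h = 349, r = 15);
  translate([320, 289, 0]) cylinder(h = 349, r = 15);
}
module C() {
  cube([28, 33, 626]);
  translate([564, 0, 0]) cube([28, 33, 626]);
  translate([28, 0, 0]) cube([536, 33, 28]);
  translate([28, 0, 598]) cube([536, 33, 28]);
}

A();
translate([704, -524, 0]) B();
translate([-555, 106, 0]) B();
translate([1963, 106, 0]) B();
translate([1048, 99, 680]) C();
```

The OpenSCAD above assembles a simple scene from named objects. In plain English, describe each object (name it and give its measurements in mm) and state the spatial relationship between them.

A is a table: top 1743 mm (x) × 516 mm (y), 44 mm thick, upper face at z = 680 mm, on four 64×64 mm square legs, each inset 57 mm from the nearest pair of top edges, running from z = 0 to the bottom of the top. Four apron rails, 64 mm thick and 64 mm tall, run between adjacent legs with their top edges flush with the underside of the top and their outer faces flush with the legs' outer faces.

B is a four-legged stool. The seat is 335×304 mm, 41 mm thick, top at z = 390 mm. It stands on four round legs, each 30 mm in diameter, from z = 0 to the seat underside, each leg's axis is inset half a diameter from the nearest pair of seat edges (so the leg's bounding box is flush with the corner).

C is a picture frame with a 536×570 mm rectangular opening (x by z) and a uniform 28 mm border on every side. Frame depth is 33 mm along y. It is built from two vertical stiles running the full outside height and two horizontal rails spanning the gap between the stiles.

Three stools sit around the table at the −y, −x, +x sides. The picture frame is on top of the table.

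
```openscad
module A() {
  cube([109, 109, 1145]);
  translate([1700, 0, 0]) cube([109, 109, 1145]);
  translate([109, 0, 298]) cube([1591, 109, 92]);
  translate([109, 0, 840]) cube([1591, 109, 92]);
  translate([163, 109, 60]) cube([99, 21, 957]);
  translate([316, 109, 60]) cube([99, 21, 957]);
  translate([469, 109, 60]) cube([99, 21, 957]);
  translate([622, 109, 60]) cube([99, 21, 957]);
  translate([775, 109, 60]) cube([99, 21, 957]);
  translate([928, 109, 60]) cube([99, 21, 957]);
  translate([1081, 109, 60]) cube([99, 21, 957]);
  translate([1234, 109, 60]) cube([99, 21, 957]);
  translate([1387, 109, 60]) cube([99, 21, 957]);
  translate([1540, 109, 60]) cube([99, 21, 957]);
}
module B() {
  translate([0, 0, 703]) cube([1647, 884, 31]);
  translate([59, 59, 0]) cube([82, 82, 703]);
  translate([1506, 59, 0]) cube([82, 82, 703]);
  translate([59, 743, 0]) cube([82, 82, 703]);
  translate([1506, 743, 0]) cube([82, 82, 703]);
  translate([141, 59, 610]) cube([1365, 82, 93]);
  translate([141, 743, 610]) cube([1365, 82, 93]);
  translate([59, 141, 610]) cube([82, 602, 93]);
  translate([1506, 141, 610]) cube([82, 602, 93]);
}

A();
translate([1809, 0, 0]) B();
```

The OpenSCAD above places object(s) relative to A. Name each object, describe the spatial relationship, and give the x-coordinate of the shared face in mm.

The fence section's +x face and the table's −x face are both at x = 1809 mm.

A is a fence section. B is a table. The table is against the fence section's +x side, with their −y faces flush. The x-coordinate of the shared face is 1809 mm.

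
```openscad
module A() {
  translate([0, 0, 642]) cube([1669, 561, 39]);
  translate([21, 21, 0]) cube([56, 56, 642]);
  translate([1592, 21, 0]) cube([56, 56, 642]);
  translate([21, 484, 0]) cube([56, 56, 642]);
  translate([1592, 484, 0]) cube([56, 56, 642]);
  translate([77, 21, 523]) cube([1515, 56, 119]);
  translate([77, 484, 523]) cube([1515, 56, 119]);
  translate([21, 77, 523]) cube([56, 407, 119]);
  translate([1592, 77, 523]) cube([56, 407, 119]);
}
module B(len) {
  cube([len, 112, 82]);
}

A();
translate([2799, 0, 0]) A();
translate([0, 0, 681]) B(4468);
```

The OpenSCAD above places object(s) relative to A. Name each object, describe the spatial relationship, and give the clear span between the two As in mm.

Second table starts at x = 2799; first ends at x = 1669; clear span = 2799 − 1669 = 1130 mm.

A is a table. B is a beam. A beam spans the tops of two tables. The clear span between the two tables is 1130 mm.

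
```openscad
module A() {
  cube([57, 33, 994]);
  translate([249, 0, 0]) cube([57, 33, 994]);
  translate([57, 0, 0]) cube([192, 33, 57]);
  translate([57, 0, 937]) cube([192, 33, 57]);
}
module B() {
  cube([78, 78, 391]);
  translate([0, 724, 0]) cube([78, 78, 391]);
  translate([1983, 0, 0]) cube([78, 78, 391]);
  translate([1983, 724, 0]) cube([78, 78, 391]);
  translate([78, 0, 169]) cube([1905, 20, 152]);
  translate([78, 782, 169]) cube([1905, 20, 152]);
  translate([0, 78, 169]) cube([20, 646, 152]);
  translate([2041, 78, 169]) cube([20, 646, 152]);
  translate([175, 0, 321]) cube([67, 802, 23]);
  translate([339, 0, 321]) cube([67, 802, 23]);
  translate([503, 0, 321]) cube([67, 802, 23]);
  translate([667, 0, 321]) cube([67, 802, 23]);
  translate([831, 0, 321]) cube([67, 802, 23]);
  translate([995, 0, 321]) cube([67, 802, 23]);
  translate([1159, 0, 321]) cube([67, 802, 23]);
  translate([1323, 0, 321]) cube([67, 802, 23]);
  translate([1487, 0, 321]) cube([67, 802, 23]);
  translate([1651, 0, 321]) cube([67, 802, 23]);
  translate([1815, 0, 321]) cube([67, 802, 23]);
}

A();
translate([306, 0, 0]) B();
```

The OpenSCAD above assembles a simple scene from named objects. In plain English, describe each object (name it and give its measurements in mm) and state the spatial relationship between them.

A is a picture frame with a 192×880 mm rectangular opening (x by z) and a uniform 57 mm border on every side. Frame depth is 33 mm along y. It is built from two vertical stiles running the full outside height and two horizontal rails spanning the gap between the stiles.

B is a bed frame 2061 mm long (x) by 802 mm wide (y). Four 78×78 mm corner posts, 391 mm tall, at the corners of the footprint. Four rails of 20 mm thickness and 152 mm height run between adjacent posts with their undersides at z = 169 mm, their outer faces flush with the outside of the frame (the two x-running rails run between the posts' inner faces; the two y-running rails run between the posts' inner faces). 11 slats, each 67 mm wide (x) and 23 mm thick, lie across the top of the two x-running rails, running the full 802 mm width of the frame in y; the slats are evenly spaced along x between the inner faces of the end posts with equal gaps (rounded down to the nearest mm) at the −x end and between each pair — any rounding remainder accumulates at the +x end.

The bed frame is against the picture frame's +x side, with their −y faces flush.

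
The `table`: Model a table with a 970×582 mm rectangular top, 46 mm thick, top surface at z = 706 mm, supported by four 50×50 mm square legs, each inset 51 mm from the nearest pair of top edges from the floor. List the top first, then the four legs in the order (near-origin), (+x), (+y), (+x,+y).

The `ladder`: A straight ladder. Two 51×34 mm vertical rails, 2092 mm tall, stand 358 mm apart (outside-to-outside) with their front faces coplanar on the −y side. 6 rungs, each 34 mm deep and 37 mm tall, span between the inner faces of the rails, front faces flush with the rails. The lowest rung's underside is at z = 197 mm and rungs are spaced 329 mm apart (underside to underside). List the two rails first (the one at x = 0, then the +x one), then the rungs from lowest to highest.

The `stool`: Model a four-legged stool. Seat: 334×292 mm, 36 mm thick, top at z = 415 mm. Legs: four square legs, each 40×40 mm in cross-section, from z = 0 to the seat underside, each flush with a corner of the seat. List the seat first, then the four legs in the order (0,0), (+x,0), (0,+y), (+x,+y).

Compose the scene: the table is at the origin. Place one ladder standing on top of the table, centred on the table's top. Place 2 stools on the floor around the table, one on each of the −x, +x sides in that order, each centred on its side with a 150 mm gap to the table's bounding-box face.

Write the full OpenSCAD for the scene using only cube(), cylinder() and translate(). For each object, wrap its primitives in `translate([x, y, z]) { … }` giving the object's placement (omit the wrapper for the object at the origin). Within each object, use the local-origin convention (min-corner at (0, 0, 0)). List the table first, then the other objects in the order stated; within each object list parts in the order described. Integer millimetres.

translate([0, 0, 660]) cube([970, 582, 46]);
translate([51, 51, 0]) cube([50, 50, 660]);
translate([869, 51, 0]) cube([50, 50, 660]);
translate([51, 481, 0]) cube([50, 50, 660]);
translate([869, 481, 0]) cube([50, 50, 660]);
translate([306, 274, 706]) {
  cube([51, 34, 2092]);
  translate([307, 0, 0]) cube([51, 34, 2092]);
  translate([51, 0, 197]) cube([256, 34, 37]);
  translate([51, 0, 526]) cube([256, 34, 37]);
  translate([51, 0, 855]) cube([256, 34, 37]);
  translate([51, 0, 1184]) cube([256, 34, 37]);
  translate([51, 0, 1513]) cube([256, 34, 37]);
  translate([51, 0, 1842]) cube([256, 34, 37]);
}
translate([-484, 145, 0]) {
  translate([0, 0, 379]) cube([334, 292, 36]);
  cube([40, 40, 379]);
  translate([294, 0, 0]) cube([40, 40, 379]);
  translate([0, 252, 0]) cube([40, 40, 379]);
  translate([294, 252, 0]) cube([40, 40, 379]);
}
translate([1120, 145, 0]) {
  translate([0, 0, 379]) cube([334, 292, 36]);
  cube([40, 40, 379]);
  translate([294, 0, 0]) cube([40, 40, 379]);
  translate([0, 252, 0]) cube([40, 40, 379]);
  translate([294, 252, 0]) cube([40, 40, 379]);
}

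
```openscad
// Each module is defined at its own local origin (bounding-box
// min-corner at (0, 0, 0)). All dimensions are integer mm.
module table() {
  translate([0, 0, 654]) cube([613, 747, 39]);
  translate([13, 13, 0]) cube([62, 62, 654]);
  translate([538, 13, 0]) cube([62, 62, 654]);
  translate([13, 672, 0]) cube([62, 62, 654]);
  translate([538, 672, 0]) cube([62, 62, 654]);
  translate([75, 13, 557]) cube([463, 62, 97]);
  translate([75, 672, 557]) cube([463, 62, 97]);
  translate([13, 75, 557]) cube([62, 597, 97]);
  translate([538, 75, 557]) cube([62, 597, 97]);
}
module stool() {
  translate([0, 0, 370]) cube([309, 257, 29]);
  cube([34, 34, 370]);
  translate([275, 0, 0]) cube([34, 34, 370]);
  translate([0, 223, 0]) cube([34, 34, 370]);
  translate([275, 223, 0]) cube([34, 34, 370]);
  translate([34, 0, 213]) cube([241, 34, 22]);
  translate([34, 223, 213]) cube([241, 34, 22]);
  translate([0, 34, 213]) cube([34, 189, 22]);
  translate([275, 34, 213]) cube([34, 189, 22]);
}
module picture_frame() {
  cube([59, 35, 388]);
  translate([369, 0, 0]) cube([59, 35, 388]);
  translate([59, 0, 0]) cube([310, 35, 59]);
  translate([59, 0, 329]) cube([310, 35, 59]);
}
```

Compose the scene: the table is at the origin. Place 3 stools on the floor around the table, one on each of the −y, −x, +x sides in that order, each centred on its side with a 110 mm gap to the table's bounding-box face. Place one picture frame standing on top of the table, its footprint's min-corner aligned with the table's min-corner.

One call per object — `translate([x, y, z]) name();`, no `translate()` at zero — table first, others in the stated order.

table();
translate([152, -367, 0]) stool();
translate([-419, 245, 0]) stool();
translate([723, 245, 0]) stool();
translate([0, 0, 693]) picture_frame();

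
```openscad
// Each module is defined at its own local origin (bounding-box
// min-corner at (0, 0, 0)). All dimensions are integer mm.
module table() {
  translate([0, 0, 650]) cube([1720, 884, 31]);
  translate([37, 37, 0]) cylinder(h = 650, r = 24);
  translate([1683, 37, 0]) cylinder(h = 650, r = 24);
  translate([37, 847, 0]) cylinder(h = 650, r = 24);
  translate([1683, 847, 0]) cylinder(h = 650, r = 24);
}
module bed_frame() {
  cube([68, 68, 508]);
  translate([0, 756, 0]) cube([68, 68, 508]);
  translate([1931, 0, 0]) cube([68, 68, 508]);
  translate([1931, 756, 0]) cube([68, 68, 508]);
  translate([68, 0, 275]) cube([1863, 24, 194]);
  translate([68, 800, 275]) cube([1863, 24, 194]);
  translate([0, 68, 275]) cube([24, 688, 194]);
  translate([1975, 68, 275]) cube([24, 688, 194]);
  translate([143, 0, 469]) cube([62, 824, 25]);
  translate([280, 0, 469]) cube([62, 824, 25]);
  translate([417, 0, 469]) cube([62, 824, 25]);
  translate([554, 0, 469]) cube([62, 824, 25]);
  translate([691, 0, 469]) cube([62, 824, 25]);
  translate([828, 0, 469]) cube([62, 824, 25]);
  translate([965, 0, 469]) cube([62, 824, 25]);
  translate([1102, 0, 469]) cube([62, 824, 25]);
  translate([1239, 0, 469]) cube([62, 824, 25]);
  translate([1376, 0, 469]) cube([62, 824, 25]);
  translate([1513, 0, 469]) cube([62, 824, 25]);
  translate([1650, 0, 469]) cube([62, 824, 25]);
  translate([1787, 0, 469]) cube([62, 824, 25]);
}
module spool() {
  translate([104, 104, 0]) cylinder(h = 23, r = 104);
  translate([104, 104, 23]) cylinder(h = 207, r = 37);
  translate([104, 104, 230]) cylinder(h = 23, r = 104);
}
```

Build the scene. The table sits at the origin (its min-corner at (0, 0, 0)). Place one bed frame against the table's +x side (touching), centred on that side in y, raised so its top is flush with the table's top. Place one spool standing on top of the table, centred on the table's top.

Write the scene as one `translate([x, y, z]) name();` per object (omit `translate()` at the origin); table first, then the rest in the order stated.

table();
translate([1720, 30, 173]) bed_frame();
translate([756, 338, 681]) spool();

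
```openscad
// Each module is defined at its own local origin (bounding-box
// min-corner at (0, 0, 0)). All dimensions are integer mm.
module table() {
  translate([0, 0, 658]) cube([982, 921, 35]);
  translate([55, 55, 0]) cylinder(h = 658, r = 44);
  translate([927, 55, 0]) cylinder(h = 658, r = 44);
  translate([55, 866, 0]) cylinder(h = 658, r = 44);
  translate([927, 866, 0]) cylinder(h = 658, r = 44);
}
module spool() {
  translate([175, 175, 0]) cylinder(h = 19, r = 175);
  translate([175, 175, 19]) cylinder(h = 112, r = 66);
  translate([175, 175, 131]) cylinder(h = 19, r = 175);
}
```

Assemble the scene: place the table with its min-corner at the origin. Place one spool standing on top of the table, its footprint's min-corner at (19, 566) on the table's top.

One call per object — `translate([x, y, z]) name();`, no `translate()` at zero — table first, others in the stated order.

table();
translate([19, 566, 693]) spool();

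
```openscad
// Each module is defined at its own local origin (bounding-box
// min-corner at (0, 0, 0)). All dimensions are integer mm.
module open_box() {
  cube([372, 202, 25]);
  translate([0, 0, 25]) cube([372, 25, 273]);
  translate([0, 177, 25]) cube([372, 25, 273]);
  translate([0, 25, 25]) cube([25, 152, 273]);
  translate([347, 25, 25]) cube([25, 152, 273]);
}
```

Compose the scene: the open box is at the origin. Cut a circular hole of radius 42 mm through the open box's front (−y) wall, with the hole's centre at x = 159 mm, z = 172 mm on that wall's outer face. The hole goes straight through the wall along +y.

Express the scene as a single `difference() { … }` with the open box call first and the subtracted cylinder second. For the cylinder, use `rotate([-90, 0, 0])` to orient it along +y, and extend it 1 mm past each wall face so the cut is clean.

difference() {
  open_box();
  translate([159, -1, 172]) rotate([-90, 0, 0]) cylinder(h = 27, r = 42);
}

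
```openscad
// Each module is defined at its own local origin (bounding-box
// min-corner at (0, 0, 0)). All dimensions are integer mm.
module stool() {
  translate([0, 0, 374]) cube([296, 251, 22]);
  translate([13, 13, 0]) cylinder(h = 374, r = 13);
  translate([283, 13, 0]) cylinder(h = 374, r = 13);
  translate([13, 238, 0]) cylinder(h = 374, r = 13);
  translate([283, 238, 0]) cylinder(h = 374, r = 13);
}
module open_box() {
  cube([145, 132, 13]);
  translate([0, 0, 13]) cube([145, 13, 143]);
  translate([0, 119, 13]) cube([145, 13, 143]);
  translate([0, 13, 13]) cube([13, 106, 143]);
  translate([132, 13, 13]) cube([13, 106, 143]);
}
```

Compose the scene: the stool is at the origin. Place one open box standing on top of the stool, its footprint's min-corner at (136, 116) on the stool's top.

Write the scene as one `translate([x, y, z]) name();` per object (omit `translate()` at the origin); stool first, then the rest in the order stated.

stool();
translate([136, 116, 396]) open_box();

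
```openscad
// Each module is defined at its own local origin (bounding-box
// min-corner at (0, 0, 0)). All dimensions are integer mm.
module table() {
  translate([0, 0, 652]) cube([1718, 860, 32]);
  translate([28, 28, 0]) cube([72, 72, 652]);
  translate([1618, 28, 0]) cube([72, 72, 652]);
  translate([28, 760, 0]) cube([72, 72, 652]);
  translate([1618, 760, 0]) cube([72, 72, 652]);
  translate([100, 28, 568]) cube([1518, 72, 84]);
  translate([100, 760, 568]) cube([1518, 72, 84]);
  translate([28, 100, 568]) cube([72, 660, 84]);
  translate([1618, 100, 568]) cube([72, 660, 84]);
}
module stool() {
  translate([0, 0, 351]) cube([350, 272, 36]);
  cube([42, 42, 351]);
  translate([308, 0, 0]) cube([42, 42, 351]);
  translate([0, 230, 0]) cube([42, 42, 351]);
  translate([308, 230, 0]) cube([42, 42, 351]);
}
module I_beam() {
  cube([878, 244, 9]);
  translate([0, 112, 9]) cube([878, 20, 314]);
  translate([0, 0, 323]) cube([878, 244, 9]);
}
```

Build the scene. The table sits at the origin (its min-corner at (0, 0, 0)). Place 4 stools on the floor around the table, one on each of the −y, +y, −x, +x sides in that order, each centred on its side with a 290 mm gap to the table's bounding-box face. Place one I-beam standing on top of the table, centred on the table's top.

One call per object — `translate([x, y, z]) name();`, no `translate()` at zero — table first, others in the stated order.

table();
translate([684, -562, 0]) stool();
translate([684, 1150, 0]) stool();
translate([-640, 294, 0]) stool();
translate([2008, 294, 0]) stool();
translate([420, 308, 684]) I_beam();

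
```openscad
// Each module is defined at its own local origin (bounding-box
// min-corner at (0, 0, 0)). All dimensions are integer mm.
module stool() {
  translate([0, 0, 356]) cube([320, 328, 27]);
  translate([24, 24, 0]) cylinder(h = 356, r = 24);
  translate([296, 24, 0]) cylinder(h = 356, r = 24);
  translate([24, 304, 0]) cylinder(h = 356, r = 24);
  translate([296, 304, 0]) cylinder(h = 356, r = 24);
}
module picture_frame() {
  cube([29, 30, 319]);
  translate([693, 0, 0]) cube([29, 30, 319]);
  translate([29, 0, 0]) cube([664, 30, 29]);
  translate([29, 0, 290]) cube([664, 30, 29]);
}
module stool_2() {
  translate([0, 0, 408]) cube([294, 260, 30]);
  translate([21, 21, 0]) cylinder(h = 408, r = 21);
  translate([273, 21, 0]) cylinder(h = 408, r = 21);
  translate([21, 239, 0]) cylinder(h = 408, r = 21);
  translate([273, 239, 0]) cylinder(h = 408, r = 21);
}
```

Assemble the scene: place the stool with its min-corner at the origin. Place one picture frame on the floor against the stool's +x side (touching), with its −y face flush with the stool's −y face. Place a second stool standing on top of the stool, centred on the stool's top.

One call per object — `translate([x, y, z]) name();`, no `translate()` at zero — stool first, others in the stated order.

stool();
translate([320, 0, 0]) picture_frame();
translate([13, 34, 383]) stool_2();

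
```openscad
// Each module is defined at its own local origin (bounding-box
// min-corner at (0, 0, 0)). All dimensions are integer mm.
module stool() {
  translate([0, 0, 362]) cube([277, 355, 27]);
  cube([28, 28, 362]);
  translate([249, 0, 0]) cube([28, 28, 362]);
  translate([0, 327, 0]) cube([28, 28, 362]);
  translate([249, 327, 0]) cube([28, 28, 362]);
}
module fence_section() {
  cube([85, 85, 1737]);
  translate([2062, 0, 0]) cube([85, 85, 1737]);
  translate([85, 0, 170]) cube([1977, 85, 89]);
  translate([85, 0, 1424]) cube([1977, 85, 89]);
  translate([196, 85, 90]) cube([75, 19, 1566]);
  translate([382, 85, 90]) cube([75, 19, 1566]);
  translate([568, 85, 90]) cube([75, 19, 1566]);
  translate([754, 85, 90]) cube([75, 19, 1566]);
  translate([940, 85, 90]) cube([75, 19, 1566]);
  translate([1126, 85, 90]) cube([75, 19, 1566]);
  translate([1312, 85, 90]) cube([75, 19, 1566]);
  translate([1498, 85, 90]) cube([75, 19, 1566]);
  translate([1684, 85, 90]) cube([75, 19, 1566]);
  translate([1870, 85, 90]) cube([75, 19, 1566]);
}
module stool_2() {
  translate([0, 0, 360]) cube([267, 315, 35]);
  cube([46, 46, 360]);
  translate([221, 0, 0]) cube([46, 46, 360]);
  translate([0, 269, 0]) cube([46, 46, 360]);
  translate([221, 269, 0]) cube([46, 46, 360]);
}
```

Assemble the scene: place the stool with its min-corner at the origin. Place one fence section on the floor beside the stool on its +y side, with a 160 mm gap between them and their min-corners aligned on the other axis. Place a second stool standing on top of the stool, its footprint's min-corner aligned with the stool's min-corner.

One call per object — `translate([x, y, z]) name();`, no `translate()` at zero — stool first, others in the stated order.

stool();
translate([0, 515, 0]) fence_section();
translate([0, 0, 389]) stool_2();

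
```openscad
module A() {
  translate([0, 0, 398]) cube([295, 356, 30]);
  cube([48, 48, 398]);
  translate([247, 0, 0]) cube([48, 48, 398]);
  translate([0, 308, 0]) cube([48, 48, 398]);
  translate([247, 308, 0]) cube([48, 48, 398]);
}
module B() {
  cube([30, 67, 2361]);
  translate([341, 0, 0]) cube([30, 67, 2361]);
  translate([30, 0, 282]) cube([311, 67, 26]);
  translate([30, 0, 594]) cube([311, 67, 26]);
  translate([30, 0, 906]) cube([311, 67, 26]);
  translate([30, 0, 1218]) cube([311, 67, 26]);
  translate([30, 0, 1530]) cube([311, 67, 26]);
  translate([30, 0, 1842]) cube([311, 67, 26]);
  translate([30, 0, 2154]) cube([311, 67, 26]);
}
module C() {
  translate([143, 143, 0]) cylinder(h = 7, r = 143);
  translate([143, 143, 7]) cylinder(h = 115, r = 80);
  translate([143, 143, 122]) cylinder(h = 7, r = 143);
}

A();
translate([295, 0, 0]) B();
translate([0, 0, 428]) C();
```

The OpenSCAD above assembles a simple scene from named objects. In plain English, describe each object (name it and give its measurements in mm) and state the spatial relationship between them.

A is a four-legged stool. The seat is 295×356 mm, 30 mm thick, top at z = 428 mm. It stands on four square legs, each 48×48 mm in cross-section, from z = 0 to the seat underside, each flush with a corner of the seat.

B is a straight ladder. Two 30×67 mm vertical rails, 2361 mm tall, stand 371 mm apart (outside-to-outside) with their front faces coplanar on the −y side. 7 rungs, each 67 mm deep and 26 mm tall, span between the inner faces of the rails, front faces flush with the rails. The lowest rung's underside is at z = 282 mm and rungs are spaced 312 mm apart (underside to underside).

C is a spool: two coaxial disc flanges of radius 143 mm and thickness 7 mm, joined by a core cylinder of radius 80 mm and height 115 mm. The lower flange rests on z = 0 and the three cylinders share a vertical axis.

The ladder is against the stool's +x side, with their −y faces flush. The spool is on top of the stool.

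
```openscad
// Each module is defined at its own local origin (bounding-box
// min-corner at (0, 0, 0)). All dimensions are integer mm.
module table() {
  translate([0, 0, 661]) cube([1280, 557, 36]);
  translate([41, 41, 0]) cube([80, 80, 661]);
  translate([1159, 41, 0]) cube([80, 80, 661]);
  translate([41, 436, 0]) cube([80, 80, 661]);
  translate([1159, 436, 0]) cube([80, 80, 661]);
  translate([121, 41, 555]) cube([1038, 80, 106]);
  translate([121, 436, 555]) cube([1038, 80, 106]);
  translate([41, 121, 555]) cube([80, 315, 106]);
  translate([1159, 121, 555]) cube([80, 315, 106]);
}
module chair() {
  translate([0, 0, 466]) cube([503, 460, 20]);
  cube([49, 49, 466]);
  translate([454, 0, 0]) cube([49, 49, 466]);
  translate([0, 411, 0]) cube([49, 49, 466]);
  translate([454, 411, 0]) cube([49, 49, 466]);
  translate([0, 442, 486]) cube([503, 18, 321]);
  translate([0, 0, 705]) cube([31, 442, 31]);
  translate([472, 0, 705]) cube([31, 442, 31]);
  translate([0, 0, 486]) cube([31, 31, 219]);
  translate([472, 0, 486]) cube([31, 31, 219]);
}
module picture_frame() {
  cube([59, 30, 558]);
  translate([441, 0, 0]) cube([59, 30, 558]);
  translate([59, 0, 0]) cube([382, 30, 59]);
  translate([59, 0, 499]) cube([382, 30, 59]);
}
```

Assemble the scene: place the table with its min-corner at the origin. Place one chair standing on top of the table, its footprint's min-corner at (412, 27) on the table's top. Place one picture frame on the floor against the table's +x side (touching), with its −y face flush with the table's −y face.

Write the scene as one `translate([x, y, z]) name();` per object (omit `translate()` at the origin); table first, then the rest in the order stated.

table();
translate([412, 27, 697]) chair();
translate([1280, 0, 0]) picture_frame();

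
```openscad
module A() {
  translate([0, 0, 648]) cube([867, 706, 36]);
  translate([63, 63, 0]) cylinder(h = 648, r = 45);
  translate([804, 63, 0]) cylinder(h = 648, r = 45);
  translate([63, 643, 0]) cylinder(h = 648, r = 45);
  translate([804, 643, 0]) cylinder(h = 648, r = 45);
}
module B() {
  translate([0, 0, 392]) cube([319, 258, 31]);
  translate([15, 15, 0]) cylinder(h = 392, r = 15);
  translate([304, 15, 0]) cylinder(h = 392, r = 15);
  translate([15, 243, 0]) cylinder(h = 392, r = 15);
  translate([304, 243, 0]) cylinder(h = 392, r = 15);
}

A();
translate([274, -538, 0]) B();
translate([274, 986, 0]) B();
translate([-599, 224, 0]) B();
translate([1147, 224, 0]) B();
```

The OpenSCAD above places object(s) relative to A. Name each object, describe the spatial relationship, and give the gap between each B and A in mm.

A is a table. B is a stool. Four stools sit around the table at the −y, +y, −x, +x sides. The gap between each stool and the table is 280 mm.

Each stool's nearest face is 280 mm from the table's bounding box.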